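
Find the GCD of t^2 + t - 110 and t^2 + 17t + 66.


Factor each:
  t^2 + t - 110 = (t + 11)(t - 10)
  t^2 + 17t + 66 = (t + 11)(t + 6)
Common monic factor: t + 11


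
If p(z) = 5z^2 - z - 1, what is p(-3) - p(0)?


p(-3) = 47
p(0) = -1
p(-3) - p(0) = 47 + 1 = 48


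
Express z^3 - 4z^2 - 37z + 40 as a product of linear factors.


Try integer roots (divisors of 40). z=1: p(1)=0.
Divide out (z - 1): quotient is z^2 - 3z - 40.
Factor the quadratic: (z + 5)(z - 8)
Result: (z - 1)(z + 5)(z - 8)


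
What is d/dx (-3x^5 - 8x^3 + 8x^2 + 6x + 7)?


Apply the power rule term by term:
  d/dx(-3x^5) = -15x^4
  d/dx(-8x^3) = -24x^2
  d/dx(8x^2) = 16x
  d/dx(6x) = 6
  d/dx(7) = 0
p'(x) = -15x^4 - 24x^2 + 16x + 6


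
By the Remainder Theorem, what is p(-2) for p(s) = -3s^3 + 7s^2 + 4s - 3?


By the Remainder Theorem, the remainder equals p(-2):
  -3*(-2)^3 = 24
  7*(-2)^2 = 28
  4*(-2)^1 = -8
  constant: -3
Sum: 24 + 28 - 8 - 3 = 41


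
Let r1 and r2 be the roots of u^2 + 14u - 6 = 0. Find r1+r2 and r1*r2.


For au^2+bu+c=0: sum = -b/a, product = c/a.
a=1, b=14, c=-6
Sum = -(14)/1 = -14
Product = (-6)/1 = -6


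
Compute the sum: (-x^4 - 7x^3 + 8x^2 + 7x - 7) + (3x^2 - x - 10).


Align terms by degree and add:
  -x^4 - 7x^3 + 8x^2 + 7x - 7
+ 3x^2 - x - 10
= -x^4 - 7x^3 + 11x^2 + 6x - 17


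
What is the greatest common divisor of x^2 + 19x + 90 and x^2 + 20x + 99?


Factor each:
  x^2 + 19x + 90 = (x + 9)(x + 10)
  x^2 + 20x + 99 = (x + 9)(x + 11)
Common monic factor: x + 9


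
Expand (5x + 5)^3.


Expand (5x + 5)^3 by repeated multiplication:
  (5x + 5)^2 = 25x^2 + 50x + 25
= 125x^3 + 375x^2 + 375x + 125


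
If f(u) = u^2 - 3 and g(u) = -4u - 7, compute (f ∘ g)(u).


Substitute g(u) into f:
f(g(u)) = 1*(-4u - 7)^2 + (-3)
(-4u - 7)^2 = 16u^2 + 56u + 49
Expand and combine: 16u^2 + 56u + 46


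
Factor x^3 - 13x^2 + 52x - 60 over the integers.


Try integer roots (divisors of -60). x=5: p(5)=0.
Divide out (x - 5): quotient is x^2 - 8x + 12.
Factor the quadratic: (x - 2)(x - 6)
Result: (x - 5)(x - 2)(x - 6)


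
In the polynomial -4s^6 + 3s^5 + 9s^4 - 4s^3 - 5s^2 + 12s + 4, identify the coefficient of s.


Read off the coefficient of s: 12


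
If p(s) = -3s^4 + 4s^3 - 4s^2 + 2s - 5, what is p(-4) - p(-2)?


p(-4) = -1101
p(-2) = -105
p(-4) - p(-2) = -1101 + 105 = -996


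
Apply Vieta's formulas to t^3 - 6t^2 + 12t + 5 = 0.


Monic cubic t^3+bt^2+ct+d=0: sum=-b, pairwise sum=c, product=-d.
b=-6, c=12, d=5
r1+r2+r3 = 6
r1r2+r1r3+r2r3 = 12
r1r2r3 = -5


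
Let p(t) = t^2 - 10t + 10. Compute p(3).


Using direct substitution:
  1 * (3)^2 = 9
  -10 * (3)^1 = -30
  constant: 10
Sum = 9 - 30 + 10 = -11


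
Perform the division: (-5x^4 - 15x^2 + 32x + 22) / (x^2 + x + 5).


(-5x^4 - 15x^2 + 32x + 22) / (x^2 + x + 5)
Step 1: -5x^2 * (x^2 + x + 5) = -5x^4 - 5x^3 - 25x^2; subtract.
Step 2: 5x * (x^2 + x + 5) = 5x^3 + 5x^2 + 25x; subtract.
Step 3: 5 * (x^2 + x + 5) = 5x^2 + 5x + 25; subtract.
Quotient: -5x^2 + 5x + 5, Remainder: 2x - 3


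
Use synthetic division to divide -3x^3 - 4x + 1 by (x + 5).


Synthetic division with c = -5. Coefficients: -3, 0, -4, 1
Bring down -3.
  -3 * -5 = 15; 15 + 0 = 15
  15 * -5 = -75; -75 - 4 = -79
  -79 * -5 = 395; 395 + 1 = 396
Quotient: -3x^2 + 15x - 79, Remainder: 396


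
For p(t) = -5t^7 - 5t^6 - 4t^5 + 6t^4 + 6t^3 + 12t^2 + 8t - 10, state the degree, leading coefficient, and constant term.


Highest power of t is 7, with coefficient -5. Constant term is -10.
Degree = 7, leading coefficient = -5, constant term = -10


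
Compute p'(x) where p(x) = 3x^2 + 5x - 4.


Apply the power rule term by term:
  d/dx(3x^2) = 6x
  d/dx(5x) = 5
  d/dx(-4) = 0
p'(x) = 6x + 5


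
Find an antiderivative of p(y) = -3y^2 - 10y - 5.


Reverse power rule on each term:
  ∫ -3y^2 dy = -y^3
  ∫ -10y dy = -5y^2
  ∫ -5 dy = -5y
F(y) = -y^3 - 5y^2 - 5y + C


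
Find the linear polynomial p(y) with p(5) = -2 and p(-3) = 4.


p(y) = my + b. Using p(5)=-2, p(-3)=4:
m = (-2 - 4)/(5 + 3) = -6/8 = -3/4
b = -2 - m*(5) = -2 + 15/4 = 7/4
p(y) = -(3/4)y + (7/4)


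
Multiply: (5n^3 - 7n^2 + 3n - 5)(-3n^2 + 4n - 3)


Distribute each term of the first polynomial:
  (5n^3)(-3n^2 + 4n - 3) = -15n^5 + 20n^4 - 15n^3
  (-7n^2)(-3n^2 + 4n - 3) = 21n^4 - 28n^3 + 21n^2
  (3n)(-3n^2 + 4n - 3) = -9n^3 + 12n^2 - 9n
  (-5)(-3n^2 + 4n - 3) = 15n^2 - 20n + 15
Sum: -15n^5 + 41n^4 - 52n^3 + 48n^2 - 29n + 15


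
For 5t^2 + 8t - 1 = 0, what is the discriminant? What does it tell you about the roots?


D = b^2 - 4ac = (8)^2 - 4(5)(-1) = 64 + 20 = 84
Since D > 0: two distinct irrational roots


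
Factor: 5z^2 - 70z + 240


Roots satisfy r1 + r2 = -b/a = 14 and r1*r2 = c/a = 48.
So r1 = 6, r2 = 8.
5z^2 - 70z + 240 = 5(z - r1)(z - r2) = 5(z - 6)(z - 8)


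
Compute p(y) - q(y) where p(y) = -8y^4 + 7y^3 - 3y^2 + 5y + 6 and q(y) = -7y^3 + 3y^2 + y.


Distribute the minus sign:
  (-8y^4 + 7y^3 - 3y^2 + 5y + 6)
- (-7y^3 + 3y^2 + y)
Negate second polynomial: 7y^3 - 3y^2 - y
Add: -8y^4 + 14y^3 - 6y^2 + 4y + 6


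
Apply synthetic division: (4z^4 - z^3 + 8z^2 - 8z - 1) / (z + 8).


Synthetic division with c = -8. Coefficients: 4, -1, 8, -8, -1
Bring down 4.
  4 * -8 = -32; -32 - 1 = -33
  -33 * -8 = 264; 264 + 8 = 272
  272 * -8 = -2176; -2176 - 8 = -2184
  -2184 * -8 = 17472; 17472 - 1 = 17471
Quotient: 4z^3 - 33z^2 + 272z - 2184, Remainder: 17471


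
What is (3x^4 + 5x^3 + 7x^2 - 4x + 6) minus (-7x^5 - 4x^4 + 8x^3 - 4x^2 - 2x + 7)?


Distribute the minus sign:
  (3x^4 + 5x^3 + 7x^2 - 4x + 6)
- (-7x^5 - 4x^4 + 8x^3 - 4x^2 - 2x + 7)
Negate second polynomial: 7x^5 + 4x^4 - 8x^3 + 4x^2 + 2x - 7
Add: 7x^5 + 7x^4 - 3x^3 + 11x^2 - 2x - 1


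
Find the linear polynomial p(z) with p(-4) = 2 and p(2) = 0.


p(z) = mz + b. Using p(-4)=2, p(2)=0:
m = (2)/(-4 - 2) = 2/-6 = -1/3
b = 2 - m*(-4) = 2 - 4/3 = 2/3
p(z) = -(1/3)z + (2/3)


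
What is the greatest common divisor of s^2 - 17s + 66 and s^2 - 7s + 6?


Factor each:
  s^2 - 17s + 66 = (s - 6)(s - 11)
  s^2 - 7s + 6 = (s - 6)(s - 1)
Common monic factor: s - 6


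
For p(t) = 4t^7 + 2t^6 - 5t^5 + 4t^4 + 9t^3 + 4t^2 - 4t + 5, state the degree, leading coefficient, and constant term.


Highest power of t is 7, with coefficient 4. Constant term is 5.
Degree = 7, leading coefficient = 4, constant term = 5


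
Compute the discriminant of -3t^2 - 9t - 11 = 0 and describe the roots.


D = b^2 - 4ac = (-9)^2 - 4(-3)(-11) = 81 - 132 = -51
Since D < 0: two complex conjugate roots (no real roots)


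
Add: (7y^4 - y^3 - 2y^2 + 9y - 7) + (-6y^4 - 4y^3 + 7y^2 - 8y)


Align terms by degree and add:
  7y^4 - y^3 - 2y^2 + 9y - 7
  -6y^4 - 4y^3 + 7y^2 - 8y
= y^4 - 5y^3 + 5y^2 + y - 7


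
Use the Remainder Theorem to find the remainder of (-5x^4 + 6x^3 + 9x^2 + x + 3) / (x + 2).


By the Remainder Theorem, the remainder equals p(-2):
  -5*(-2)^4 = -80
  6*(-2)^3 = -48
  9*(-2)^2 = 36
  1*(-2)^1 = -2
  constant: 3
Sum: -80 - 48 + 36 - 2 + 3 = -91


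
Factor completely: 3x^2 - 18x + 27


Roots satisfy r1 + r2 = -b/a = 6 and r1*r2 = c/a = 9.
So r1 = 3, r2 = 3.
3x^2 - 18x + 27 = 3(x - r1)(x - r2) = 3(x - 3)(x - 3)


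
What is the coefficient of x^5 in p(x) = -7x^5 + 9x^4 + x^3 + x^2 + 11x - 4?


Read off the coefficient of x^5: -7


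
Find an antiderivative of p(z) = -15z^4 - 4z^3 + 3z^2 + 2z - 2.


Reverse power rule on each term:
  ∫ -15z^4 dz = -3z^5
  ∫ -4z^3 dz = -z^4
  ∫ 3z^2 dz = z^3
  ∫ 2z dz = z^2
  ∫ -2 dz = -2z
F(z) = -3z^5 - z^4 + z^3 + z^2 - 2z + C


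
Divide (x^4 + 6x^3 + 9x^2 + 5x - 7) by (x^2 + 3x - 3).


(x^4 + 6x^3 + 9x^2 + 5x - 7) / (x^2 + 3x - 3)
Step 1: x^2 * (x^2 + 3x - 3) = x^4 + 3x^3 - 3x^2; subtract.
Step 2: 3x * (x^2 + 3x - 3) = 3x^3 + 9x^2 - 9x; subtract.
Step 3: 3 * (x^2 + 3x - 3) = 3x^2 + 9x - 9; subtract.
Quotient: x^2 + 3x + 3, Remainder: 5x + 2


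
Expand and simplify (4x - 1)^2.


Expand (4x - 1)^2 by repeated multiplication:
= 16x^2 - 8x + 1


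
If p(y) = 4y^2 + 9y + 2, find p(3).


Using direct substitution:
  4 * (3)^2 = 36
  9 * (3)^1 = 27
  constant: 2
Sum = 36 + 27 + 2 = 65


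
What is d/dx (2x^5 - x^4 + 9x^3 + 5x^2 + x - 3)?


Apply the power rule term by term:
  d/dx(2x^5) = 10x^4
  d/dx(-x^4) = -4x^3
  d/dx(9x^3) = 27x^2
  d/dx(5x^2) = 10x
  d/dx(x) = 1
  d/dx(-3) = 0
p'(x) = 10x^4 - 4x^3 + 27x^2 + 10x + 1


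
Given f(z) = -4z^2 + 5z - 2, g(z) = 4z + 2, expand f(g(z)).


Substitute g(z) into f:
f(g(z)) = -4*(4z + 2)^2 + 5*(4z + 2) + (-2)
(4z + 2)^2 = 16z^2 + 16z + 4
Expand and combine: -64z^2 - 44z - 8


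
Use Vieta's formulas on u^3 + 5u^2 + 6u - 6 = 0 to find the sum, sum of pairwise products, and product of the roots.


Monic cubic u^3+bu^2+cu+d=0: sum=-b, pairwise sum=c, product=-d.
b=5, c=6, d=-6
r1+r2+r3 = -5
r1r2+r1r3+r2r3 = 6
r1r2r3 = 6


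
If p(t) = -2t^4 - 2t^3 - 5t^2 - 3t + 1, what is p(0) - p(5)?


p(0) = 1
p(5) = -1639
p(0) - p(5) = 1 + 1639 = 1640


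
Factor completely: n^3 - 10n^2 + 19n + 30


Try integer roots (divisors of 30). n=5: p(5)=0.
Divide out (n - 5): quotient is n^2 - 5n - 6.
Factor the quadratic: (n - 6)(n + 1)
Result: (n - 5)(n - 6)(n + 1)


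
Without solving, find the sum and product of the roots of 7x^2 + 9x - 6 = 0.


For ax^2+bx+c=0: sum = -b/a, product = c/a.
a=7, b=9, c=-6
Sum = -(9)/7 = -9/7
Product = (-6)/7 = -6/7


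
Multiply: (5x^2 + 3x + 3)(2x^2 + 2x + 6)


Distribute each term of the first polynomial:
  (5x^2)(2x^2 + 2x + 6) = 10x^4 + 10x^3 + 30x^2
  (3x)(2x^2 + 2x + 6) = 6x^3 + 6x^2 + 18x
  (3)(2x^2 + 2x + 6) = 6x^2 + 6x + 18
Sum: 10x^4 + 16x^3 + 42x^2 + 24x + 18


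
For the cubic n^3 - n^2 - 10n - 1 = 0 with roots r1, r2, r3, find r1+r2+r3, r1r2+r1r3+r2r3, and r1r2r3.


Monic cubic n^3+bn^2+cn+d=0: sum=-b, pairwise sum=c, product=-d.
b=-1, c=-10, d=-1
r1+r2+r3 = 1
r1r2+r1r3+r2r3 = -10
r1r2r3 = 1


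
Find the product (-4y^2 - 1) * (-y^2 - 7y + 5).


Distribute each term of the first polynomial:
  (-4y^2)(-y^2 - 7y + 5) = 4y^4 + 28y^3 - 20y^2
  (-1)(-y^2 - 7y + 5) = y^2 + 7y - 5
Sum: 4y^4 + 28y^3 - 19y^2 + 7y - 5


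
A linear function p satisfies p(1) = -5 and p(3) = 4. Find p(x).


p(x) = mx + b. Using p(1)=-5, p(3)=4:
m = (-5 - 4)/(1 - 3) = -9/-2 = 9/2
b = -5 - m*(1) = -5 - 9/2 = -19/2
p(x) = (9/2)x - (19/2)


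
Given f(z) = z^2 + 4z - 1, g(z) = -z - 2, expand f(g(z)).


Substitute g(z) into f:
f(g(z)) = 1*(-z - 2)^2 + 4*(-z - 2) + (-1)
(-z - 2)^2 = z^2 + 4z + 4
Expand and combine: z^2 - 5


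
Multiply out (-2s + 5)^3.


Expand (-2s + 5)^3 by repeated multiplication:
  (-2s + 5)^2 = 4s^2 - 20s + 25
= -8s^3 + 60s^2 - 150s + 125


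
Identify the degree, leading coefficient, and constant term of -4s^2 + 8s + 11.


Highest power of s is 2, with coefficient -4. Constant term is 11.
Degree = 2, leading coefficient = -4, constant term = 11


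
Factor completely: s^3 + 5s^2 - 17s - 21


Try integer roots (divisors of -21). s=-7: p(-7)=0.
Divide out (s + 7): quotient is s^2 - 2s - 3.
Factor the quadratic: (s - 3)(s + 1)
Result: (s + 7)(s - 3)(s + 1)


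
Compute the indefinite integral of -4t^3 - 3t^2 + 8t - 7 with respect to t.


Reverse power rule on each term:
  ∫ -4t^3 dt = -t^4
  ∫ -3t^2 dt = -t^3
  ∫ 8t dt = 4t^2
  ∫ -7 dt = -7t
F(t) = -t^4 - t^3 + 4t^2 - 7t + C


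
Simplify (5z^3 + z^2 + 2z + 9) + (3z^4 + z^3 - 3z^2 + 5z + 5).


Align terms by degree and add:
  5z^3 + z^2 + 2z + 9
+ 3z^4 + z^3 - 3z^2 + 5z + 5
= 3z^4 + 6z^3 - 2z^2 + 7z + 14


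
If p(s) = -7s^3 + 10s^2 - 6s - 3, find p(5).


Using direct substitution:
  -7 * (5)^3 = -875
  10 * (5)^2 = 250
  -6 * (5)^1 = -30
  constant: -3
Sum = -875 + 250 - 30 - 3 = -658


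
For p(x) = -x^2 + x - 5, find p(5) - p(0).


p(5) = -25
p(0) = -5
p(5) - p(0) = -25 + 5 = -20


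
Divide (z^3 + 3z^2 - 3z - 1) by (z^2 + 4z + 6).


(z^3 + 3z^2 - 3z - 1) / (z^2 + 4z + 6)
Step 1: z * (z^2 + 4z + 6) = z^3 + 4z^2 + 6z; subtract.
Step 2: -1 * (z^2 + 4z + 6) = -z^2 - 4z - 6; subtract.
Quotient: z - 1, Remainder: -5z + 5


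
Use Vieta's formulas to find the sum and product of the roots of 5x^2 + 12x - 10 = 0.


For ax^2+bx+c=0: sum = -b/a, product = c/a.
a=5, b=12, c=-10
Sum = -(12)/5 = -12/5
Product = (-10)/5 = -2


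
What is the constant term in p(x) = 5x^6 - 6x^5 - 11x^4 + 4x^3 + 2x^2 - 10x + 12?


Read off the constant term: 12


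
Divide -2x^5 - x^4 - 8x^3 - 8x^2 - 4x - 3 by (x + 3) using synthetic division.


Synthetic division with c = -3. Coefficients: -2, -1, -8, -8, -4, -3
Bring down -2.
  -2 * -3 = 6; 6 - 1 = 5
  5 * -3 = -15; -15 - 8 = -23
  -23 * -3 = 69; 69 - 8 = 61
  61 * -3 = -183; -183 - 4 = -187
  -187 * -3 = 561; 561 - 3 = 558
Quotient: -2x^4 + 5x^3 - 23x^2 + 61x - 187, Remainder: 558


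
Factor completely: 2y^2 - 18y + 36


Roots satisfy r1 + r2 = -b/a = 9 and r1*r2 = c/a = 18.
So r1 = 6, r2 = 3.
2y^2 - 18y + 36 = 2(y - r1)(y - r2) = 2(y - 6)(y - 3)


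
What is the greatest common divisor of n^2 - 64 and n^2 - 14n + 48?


Factor each:
  n^2 - 64 = (n - 8)(n + 8)
  n^2 - 14n + 48 = (n - 8)(n - 6)
Common monic factor: n - 8


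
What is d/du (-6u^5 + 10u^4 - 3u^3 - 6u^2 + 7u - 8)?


Apply the power rule term by term:
  d/du(-6u^5) = -30u^4
  d/du(10u^4) = 40u^3
  d/du(-3u^3) = -9u^2
  d/du(-6u^2) = -12u
  d/du(7u) = 7
  d/du(-8) = 0
p'(u) = -30u^4 + 40u^3 - 9u^2 - 12u + 7


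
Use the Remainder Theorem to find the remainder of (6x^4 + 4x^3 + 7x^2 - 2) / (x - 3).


By the Remainder Theorem, the remainder equals p(3):
  6*(3)^4 = 486
  4*(3)^3 = 108
  7*(3)^2 = 63
  0*(3)^1 = 0
  constant: -2
Sum: 486 + 108 + 63 + 0 - 2 = 655


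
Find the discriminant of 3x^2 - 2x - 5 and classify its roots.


D = b^2 - 4ac = (-2)^2 - 4(3)(-5) = 4 + 60 = 64
Since D > 0: two distinct rational roots


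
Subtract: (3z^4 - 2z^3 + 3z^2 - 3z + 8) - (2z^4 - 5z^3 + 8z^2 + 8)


Distribute the minus sign:
  (3z^4 - 2z^3 + 3z^2 - 3z + 8)
- (2z^4 - 5z^3 + 8z^2 + 8)
Negate second polynomial: -2z^4 + 5z^3 - 8z^2 - 8
Add: z^4 + 3z^3 - 5z^2 - 3z


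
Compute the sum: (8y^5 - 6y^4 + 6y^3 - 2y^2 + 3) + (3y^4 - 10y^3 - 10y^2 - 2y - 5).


Align terms by degree and add:
  8y^5 - 6y^4 + 6y^3 - 2y^2 + 3
+ 3y^4 - 10y^3 - 10y^2 - 2y - 5
= 8y^5 - 3y^4 - 4y^3 - 12y^2 - 2y - 2


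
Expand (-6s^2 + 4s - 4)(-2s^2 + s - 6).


Distribute each term of the first polynomial:
  (-6s^2)(-2s^2 + s - 6) = 12s^4 - 6s^3 + 36s^2
  (4s)(-2s^2 + s - 6) = -8s^3 + 4s^2 - 24s
  (-4)(-2s^2 + s - 6) = 8s^2 - 4s + 24
Sum: 12s^4 - 14s^3 + 48s^2 - 28s + 24


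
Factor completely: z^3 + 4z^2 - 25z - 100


Try integer roots (divisors of -100). z=-4: p(-4)=0.
Divide out (z + 4): quotient is z^2 - 25.
Factor the quadratic: (z - 5)(z + 5)
Result: (z + 4)(z - 5)(z + 5)


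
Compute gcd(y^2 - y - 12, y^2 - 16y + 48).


Factor each:
  y^2 - y - 12 = (y - 4)(y + 3)
  y^2 - 16y + 48 = (y - 4)(y - 12)
Common monic factor: y - 4


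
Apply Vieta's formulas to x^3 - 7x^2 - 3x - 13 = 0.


Monic cubic x^3+bx^2+cx+d=0: sum=-b, pairwise sum=c, product=-d.
b=-7, c=-3, d=-13
r1+r2+r3 = 7
r1r2+r1r3+r2r3 = -3
r1r2r3 = 13


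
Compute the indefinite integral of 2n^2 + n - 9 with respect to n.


Reverse power rule on each term:
  ∫ 2n^2 dn = (2/3)n^3
  ∫ n dn = (1/2)n^2
  ∫ -9 dn = -9n
F(n) = (2/3)n^3 + (1/2)n^2 - 9n + C


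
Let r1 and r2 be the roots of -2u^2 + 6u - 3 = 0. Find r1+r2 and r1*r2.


For au^2+bu+c=0: sum = -b/a, product = c/a.
a=-2, b=6, c=-3
Sum = -(6)/-2 = 3
Product = (-3)/-2 = 3/2


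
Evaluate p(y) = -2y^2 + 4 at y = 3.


Using direct substitution:
  -2 * (3)^2 = -18
  0 * (3)^1 = 0
  constant: 4
Sum = -18 + 0 + 4 = -14


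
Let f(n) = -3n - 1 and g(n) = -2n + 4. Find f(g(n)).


Substitute g(n) into f:
f(g(n)) = -3*(-2n + 4) + (-1)
Expand and combine: 6n - 13


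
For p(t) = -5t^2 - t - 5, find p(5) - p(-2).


p(5) = -135
p(-2) = -23
p(5) - p(-2) = -135 + 23 = -112


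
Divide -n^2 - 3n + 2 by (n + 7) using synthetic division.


Synthetic division with c = -7. Coefficients: -1, -3, 2
Bring down -1.
  -1 * -7 = 7; 7 - 3 = 4
  4 * -7 = -28; -28 + 2 = -26
Quotient: -n + 4, Remainder: -26


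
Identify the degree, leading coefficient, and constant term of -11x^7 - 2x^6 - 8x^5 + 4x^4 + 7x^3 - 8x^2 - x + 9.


Highest power of x is 7, with coefficient -11. Constant term is 9.
Degree = 7, leading coefficient = -11, constant term = 9


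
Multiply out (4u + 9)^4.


Expand (4u + 9)^4 by repeated multiplication:
  (4u + 9)^2 = 16u^2 + 72u + 81
  (4u + 9)^3 = 64u^3 + 432u^2 + 972u + 729
= 256u^4 + 2304u^3 + 7776u^2 + 11664u + 6561


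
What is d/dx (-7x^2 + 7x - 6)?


Apply the power rule term by term:
  d/dx(-7x^2) = -14x
  d/dx(7x) = 7
  d/dx(-6) = 0
p'(x) = -14x + 7


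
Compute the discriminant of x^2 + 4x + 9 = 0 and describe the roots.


D = b^2 - 4ac = (4)^2 - 4(1)(9) = 16 - 36 = -20
Since D < 0: two complex conjugate roots (no real roots)


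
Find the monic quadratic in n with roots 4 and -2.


p(n) = (n - 4)(n + 2)
Expand: n^2 - 2n - 8


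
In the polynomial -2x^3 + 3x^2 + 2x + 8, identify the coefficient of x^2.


Read off the coefficient of x^2: 3


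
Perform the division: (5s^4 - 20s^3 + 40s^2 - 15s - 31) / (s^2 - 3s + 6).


(5s^4 - 20s^3 + 40s^2 - 15s - 31) / (s^2 - 3s + 6)
Step 1: 5s^2 * (s^2 - 3s + 6) = 5s^4 - 15s^3 + 30s^2; subtract.
Step 2: -5s * (s^2 - 3s + 6) = -5s^3 + 15s^2 - 30s; subtract.
Step 3: -5 * (s^2 - 3s + 6) = -5s^2 + 15s - 30; subtract.
Quotient: 5s^2 - 5s - 5, Remainder: -1


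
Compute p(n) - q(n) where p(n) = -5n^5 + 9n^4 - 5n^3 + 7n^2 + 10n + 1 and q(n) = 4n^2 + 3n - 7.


Distribute the minus sign:
  (-5n^5 + 9n^4 - 5n^3 + 7n^2 + 10n + 1)
- (4n^2 + 3n - 7)
Negate second polynomial: -4n^2 - 3n + 7
Add: -5n^5 + 9n^4 - 5n^3 + 3n^2 + 7n + 8


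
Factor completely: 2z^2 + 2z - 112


Roots satisfy r1 + r2 = -b/a = -1 and r1*r2 = c/a = -56.
So r1 = 7, r2 = -8.
2z^2 + 2z - 112 = 2(z - r1)(z - r2) = 2(z - 7)(z + 8)


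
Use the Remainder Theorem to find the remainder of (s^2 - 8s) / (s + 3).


By the Remainder Theorem, the remainder equals p(-3):
  1*(-3)^2 = 9
  -8*(-3)^1 = 24
  constant: 0
Sum: 9 + 24 + 0 = 33


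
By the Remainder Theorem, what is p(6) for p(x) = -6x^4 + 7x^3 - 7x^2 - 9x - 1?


By the Remainder Theorem, the remainder equals p(6):
  -6*(6)^4 = -7776
  7*(6)^3 = 1512
  -7*(6)^2 = -252
  -9*(6)^1 = -54
  constant: -1
Sum: -7776 + 1512 - 252 - 54 - 1 = -6571


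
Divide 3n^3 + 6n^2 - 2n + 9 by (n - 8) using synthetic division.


Synthetic division with c = 8. Coefficients: 3, 6, -2, 9
Bring down 3.
  3 * 8 = 24; 24 + 6 = 30
  30 * 8 = 240; 240 - 2 = 238
  238 * 8 = 1904; 1904 + 9 = 1913
Quotient: 3n^2 + 30n + 238, Remainder: 1913


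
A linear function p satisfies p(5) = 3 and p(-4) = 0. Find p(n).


p(n) = mn + b. Using p(5)=3, p(-4)=0:
m = (3)/(5 + 4) = 3/9 = 1/3
b = 3 - m*(5) = 3 - 5/3 = 4/3
p(n) = (1/3)n + (4/3)


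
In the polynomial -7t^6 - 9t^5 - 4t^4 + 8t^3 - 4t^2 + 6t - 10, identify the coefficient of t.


Read off the coefficient of t: 6


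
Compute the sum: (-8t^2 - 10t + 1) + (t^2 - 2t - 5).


Align terms by degree and add:
  -8t^2 - 10t + 1
+ t^2 - 2t - 5
= -7t^2 - 12t - 4


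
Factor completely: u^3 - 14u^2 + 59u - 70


Try integer roots (divisors of -70). u=2: p(2)=0.
Divide out (u - 2): quotient is u^2 - 12u + 35.
Factor the quadratic: (u - 7)(u - 5)
Result: (u - 2)(u - 7)(u - 5)


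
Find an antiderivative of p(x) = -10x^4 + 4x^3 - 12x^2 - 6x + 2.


Reverse power rule on each term:
  ∫ -10x^4 dx = -2x^5
  ∫ 4x^3 dx = x^4
  ∫ -12x^2 dx = -4x^3
  ∫ -6x dx = -3x^2
  ∫ 2 dx = 2x
F(x) = -2x^5 + x^4 - 4x^3 - 3x^2 + 2x + C


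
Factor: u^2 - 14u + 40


Roots satisfy r1 + r2 = -b/a = 14 and r1*r2 = c/a = 40.
So r1 = 4, r2 = 10.
u^2 - 14u + 40 = (u - r1)(u - r2) = (u - 4)(u - 10)


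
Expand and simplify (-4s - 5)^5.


Expand (-4s - 5)^5 by repeated multiplication:
  (-4s - 5)^2 = 16s^2 + 40s + 25
  (-4s - 5)^3 = -64s^3 - 240s^2 - 300s - 125
  (-4s - 5)^4 = 256s^4 + 1280s^3 + 2400s^2 + 2000s + 625
= -1024s^5 - 6400s^4 - 16000s^3 - 20000s^2 - 12500s - 3125


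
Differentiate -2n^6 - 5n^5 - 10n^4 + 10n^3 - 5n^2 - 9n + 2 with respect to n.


Apply the power rule term by term:
  d/dn(-2n^6) = -12n^5
  d/dn(-5n^5) = -25n^4
  d/dn(-10n^4) = -40n^3
  d/dn(10n^3) = 30n^2
  d/dn(-5n^2) = -10n
  d/dn(-9n) = -9
  d/dn(2) = 0
p'(n) = -12n^5 - 25n^4 - 40n^3 + 30n^2 - 10n - 9


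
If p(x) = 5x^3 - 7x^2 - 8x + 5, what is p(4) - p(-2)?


p(4) = 181
p(-2) = -47
p(4) - p(-2) = 181 + 47 = 228


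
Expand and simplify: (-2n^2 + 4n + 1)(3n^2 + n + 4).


Distribute each term of the first polynomial:
  (-2n^2)(3n^2 + n + 4) = -6n^4 - 2n^3 - 8n^2
  (4n)(3n^2 + n + 4) = 12n^3 + 4n^2 + 16n
  (1)(3n^2 + n + 4) = 3n^2 + n + 4
Sum: -6n^4 + 10n^3 - n^2 + 17n + 4


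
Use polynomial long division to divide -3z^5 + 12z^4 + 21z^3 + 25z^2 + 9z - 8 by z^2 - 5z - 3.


(-3z^5 + 12z^4 + 21z^3 + 25z^2 + 9z - 8) / (z^2 - 5z - 3)
Step 1: -3z^3 * (z^2 - 5z - 3) = -3z^5 + 15z^4 + 9z^3; subtract.
Step 2: -3z^2 * (z^2 - 5z - 3) = -3z^4 + 15z^3 + 9z^2; subtract.
Step 3: -3z * (z^2 - 5z - 3) = -3z^3 + 15z^2 + 9z; subtract.
Step 4: 1 * (z^2 - 5z - 3) = z^2 - 5z - 3; subtract.
Quotient: -3z^3 - 3z^2 - 3z + 1, Remainder: 5z - 5


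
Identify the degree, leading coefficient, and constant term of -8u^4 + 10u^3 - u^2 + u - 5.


Highest power of u is 4, with coefficient -8. Constant term is -5.
Degree = 4, leading coefficient = -8, constant term = -5


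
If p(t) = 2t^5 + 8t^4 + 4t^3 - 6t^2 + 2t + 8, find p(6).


Using direct substitution:
  2 * (6)^5 = 15552
  8 * (6)^4 = 10368
  4 * (6)^3 = 864
  -6 * (6)^2 = -216
  2 * (6)^1 = 12
  constant: 8
Sum = 15552 + 10368 + 864 - 216 + 12 + 8 = 26588


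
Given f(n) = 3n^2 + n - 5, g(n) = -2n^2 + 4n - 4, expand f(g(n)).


Substitute g(n) into f:
f(g(n)) = 3*(-2n^2 + 4n - 4)^2 + 1*(-2n^2 + 4n - 4) + (-5)
(-2n^2 + 4n - 4)^2 = 4n^4 - 16n^3 + 32n^2 - 32n + 16
Expand and combine: 12n^4 - 48n^3 + 94n^2 - 92n + 39


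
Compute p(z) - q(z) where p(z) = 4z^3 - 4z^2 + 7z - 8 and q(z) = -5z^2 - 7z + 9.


Distribute the minus sign:
  (4z^3 - 4z^2 + 7z - 8)
- (-5z^2 - 7z + 9)
Negate second polynomial: 5z^2 + 7z - 9
Add: 4z^3 + z^2 + 14z - 17


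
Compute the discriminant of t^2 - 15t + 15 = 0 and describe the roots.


D = b^2 - 4ac = (-15)^2 - 4(1)(15) = 225 - 60 = 165
Since D > 0: two distinct irrational roots


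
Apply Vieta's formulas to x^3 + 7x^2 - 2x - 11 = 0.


Monic cubic x^3+bx^2+cx+d=0: sum=-b, pairwise sum=c, product=-d.
b=7, c=-2, d=-11
r1+r2+r3 = -7
r1r2+r1r3+r2r3 = -2
r1r2r3 = 11


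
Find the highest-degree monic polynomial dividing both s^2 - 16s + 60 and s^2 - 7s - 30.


Factor each:
  s^2 - 16s + 60 = (s - 10)(s - 6)
  s^2 - 7s - 30 = (s - 10)(s + 3)
Common monic factor: s - 10


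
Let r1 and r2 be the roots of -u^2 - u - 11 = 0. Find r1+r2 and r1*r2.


For au^2+bu+c=0: sum = -b/a, product = c/a.
a=-1, b=-1, c=-11
Sum = -(-1)/-1 = -1
Product = (-11)/-1 = 11


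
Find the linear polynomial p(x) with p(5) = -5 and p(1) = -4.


p(x) = mx + b. Using p(5)=-5, p(1)=-4:
m = (-5 + 4)/(5 - 1) = -1/4 = -1/4
b = -5 - m*(5) = -5 + 5/4 = -15/4
p(x) = -(1/4)x - (15/4)


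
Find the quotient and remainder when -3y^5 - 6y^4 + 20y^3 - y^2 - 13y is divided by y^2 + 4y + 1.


(-3y^5 - 6y^4 + 20y^3 - y^2 - 13y) / (y^2 + 4y + 1)
Step 1: -3y^3 * (y^2 + 4y + 1) = -3y^5 - 12y^4 - 3y^3; subtract.
Step 2: 6y^2 * (y^2 + 4y + 1) = 6y^4 + 24y^3 + 6y^2; subtract.
Step 3: -y * (y^2 + 4y + 1) = -y^3 - 4y^2 - y; subtract.
Step 4: -3 * (y^2 + 4y + 1) = -3y^2 - 12y - 3; subtract.
Quotient: -3y^3 + 6y^2 - y - 3, Remainder: 3


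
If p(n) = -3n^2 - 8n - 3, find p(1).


Using direct substitution:
  -3 * (1)^2 = -3
  -8 * (1)^1 = -8
  constant: -3
Sum = -3 - 8 - 3 = -14


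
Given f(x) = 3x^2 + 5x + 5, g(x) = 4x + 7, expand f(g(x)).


Substitute g(x) into f:
f(g(x)) = 3*(4x + 7)^2 + 5*(4x + 7) + 5
(4x + 7)^2 = 16x^2 + 56x + 49
Expand and combine: 48x^2 + 188x + 187


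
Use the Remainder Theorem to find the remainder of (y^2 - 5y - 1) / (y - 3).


By the Remainder Theorem, the remainder equals p(3):
  1*(3)^2 = 9
  -5*(3)^1 = -15
  constant: -1
Sum: 9 - 15 - 1 = -7


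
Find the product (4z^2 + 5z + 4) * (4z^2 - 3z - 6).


Distribute each term of the first polynomial:
  (4z^2)(4z^2 - 3z - 6) = 16z^4 - 12z^3 - 24z^2
  (5z)(4z^2 - 3z - 6) = 20z^3 - 15z^2 - 30z
  (4)(4z^2 - 3z - 6) = 16z^2 - 12z - 24
Sum: 16z^4 + 8z^3 - 23z^2 - 42z - 24


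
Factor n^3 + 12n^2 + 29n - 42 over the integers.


Try integer roots (divisors of -42). n=1: p(1)=0.
Divide out (n - 1): quotient is n^2 + 13n + 42.
Factor the quadratic: (n + 7)(n + 6)
Result: (n - 1)(n + 7)(n + 6)


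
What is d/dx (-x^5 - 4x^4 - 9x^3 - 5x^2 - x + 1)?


Apply the power rule term by term:
  d/dx(-x^5) = -5x^4
  d/dx(-4x^4) = -16x^3
  d/dx(-9x^3) = -27x^2
  d/dx(-5x^2) = -10x
  d/dx(-x) = -1
  d/dx(1) = 0
p'(x) = -5x^4 - 16x^3 - 27x^2 - 10x - 1


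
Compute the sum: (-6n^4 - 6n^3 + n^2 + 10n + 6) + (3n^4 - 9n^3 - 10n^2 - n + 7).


Align terms by degree and add:
  -6n^4 - 6n^3 + n^2 + 10n + 6
+ 3n^4 - 9n^3 - 10n^2 - n + 7
= -3n^4 - 15n^3 - 9n^2 + 9n + 13


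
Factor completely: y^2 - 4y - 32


Roots satisfy r1 + r2 = -b/a = 4 and r1*r2 = c/a = -32.
So r1 = 8, r2 = -4.
y^2 - 4y - 32 = (y - r1)(y - r2) = (y - 8)(y + 4)


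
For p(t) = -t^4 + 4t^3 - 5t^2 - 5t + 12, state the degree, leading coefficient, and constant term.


Highest power of t is 4, with coefficient -1. Constant term is 12.
Degree = 4, leading coefficient = -1, constant term = 12


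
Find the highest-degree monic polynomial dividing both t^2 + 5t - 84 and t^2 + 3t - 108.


Factor each:
  t^2 + 5t - 84 = (t + 12)(t - 7)
  t^2 + 3t - 108 = (t + 12)(t - 9)
Common monic factor: t + 12


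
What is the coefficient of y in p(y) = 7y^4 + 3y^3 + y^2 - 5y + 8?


Read off the coefficient of y: -5


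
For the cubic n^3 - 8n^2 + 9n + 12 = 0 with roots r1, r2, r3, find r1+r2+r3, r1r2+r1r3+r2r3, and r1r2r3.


Monic cubic n^3+bn^2+cn+d=0: sum=-b, pairwise sum=c, product=-d.
b=-8, c=9, d=12
r1+r2+r3 = 8
r1r2+r1r3+r2r3 = 9
r1r2r3 = -12


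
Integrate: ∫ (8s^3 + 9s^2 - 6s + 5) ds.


Reverse power rule on each term:
  ∫ 8s^3 ds = 2s^4
  ∫ 9s^2 ds = 3s^3
  ∫ -6s ds = -3s^2
  ∫ 5 ds = 5s
F(s) = 2s^4 + 3s^3 - 3s^2 + 5s + C


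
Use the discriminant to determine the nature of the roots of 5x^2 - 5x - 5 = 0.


D = b^2 - 4ac = (-5)^2 - 4(5)(-5) = 25 + 100 = 125
Since D > 0: two distinct irrational roots


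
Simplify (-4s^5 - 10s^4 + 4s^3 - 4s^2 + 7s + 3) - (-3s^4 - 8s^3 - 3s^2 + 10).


Distribute the minus sign:
  (-4s^5 - 10s^4 + 4s^3 - 4s^2 + 7s + 3)
- (-3s^4 - 8s^3 - 3s^2 + 10)
Negate second polynomial: 3s^4 + 8s^3 + 3s^2 - 10
Add: -4s^5 - 7s^4 + 12s^3 - s^2 + 7s - 7


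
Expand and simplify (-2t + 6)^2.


Expand (-2t + 6)^2 by repeated multiplication:
= 4t^2 - 24t + 36


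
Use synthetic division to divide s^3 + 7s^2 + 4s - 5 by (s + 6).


Synthetic division with c = -6. Coefficients: 1, 7, 4, -5
Bring down 1.
  1 * -6 = -6; -6 + 7 = 1
  1 * -6 = -6; -6 + 4 = -2
  -2 * -6 = 12; 12 - 5 = 7
Quotient: s^2 + s - 2, Remainder: 7


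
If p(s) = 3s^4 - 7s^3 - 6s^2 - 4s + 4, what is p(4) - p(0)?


p(4) = 212
p(0) = 4
p(4) - p(0) = 212 - 4 = 208


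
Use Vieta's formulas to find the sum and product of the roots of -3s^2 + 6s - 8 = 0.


For as^2+bs+c=0: sum = -b/a, product = c/a.
a=-3, b=6, c=-8
Sum = -(6)/-3 = 2
Product = (-8)/-3 = 8/3


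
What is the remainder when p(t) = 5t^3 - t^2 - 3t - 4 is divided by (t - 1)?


By the Remainder Theorem, the remainder equals p(1):
  5*(1)^3 = 5
  -1*(1)^2 = -1
  -3*(1)^1 = -3
  constant: -4
Sum: 5 - 1 - 3 - 4 = -3


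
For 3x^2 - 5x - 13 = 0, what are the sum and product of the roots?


For ax^2+bx+c=0: sum = -b/a, product = c/a.
a=3, b=-5, c=-13
Sum = -(-5)/3 = 5/3
Product = (-13)/3 = -13/3


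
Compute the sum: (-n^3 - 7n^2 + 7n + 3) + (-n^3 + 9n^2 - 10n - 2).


Align terms by degree and add:
  -n^3 - 7n^2 + 7n + 3
  -n^3 + 9n^2 - 10n - 2
= -2n^3 + 2n^2 - 3n + 1


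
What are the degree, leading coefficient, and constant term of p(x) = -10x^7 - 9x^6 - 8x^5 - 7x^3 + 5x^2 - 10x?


Highest power of x is 7, with coefficient -10. Constant term is 0.
Degree = 7, leading coefficient = -10, constant term = 0


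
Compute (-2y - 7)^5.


Expand (-2y - 7)^5 by repeated multiplication:
  (-2y - 7)^2 = 4y^2 + 28y + 49
  (-2y - 7)^3 = -8y^3 - 84y^2 - 294y - 343
  (-2y - 7)^4 = 16y^4 + 224y^3 + 1176y^2 + 2744y + 2401
= -32y^5 - 560y^4 - 3920y^3 - 13720y^2 - 24010y - 16807


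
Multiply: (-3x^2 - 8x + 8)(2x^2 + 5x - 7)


Distribute each term of the first polynomial:
  (-3x^2)(2x^2 + 5x - 7) = -6x^4 - 15x^3 + 21x^2
  (-8x)(2x^2 + 5x - 7) = -16x^3 - 40x^2 + 56x
  (8)(2x^2 + 5x - 7) = 16x^2 + 40x - 56
Sum: -6x^4 - 31x^3 - 3x^2 + 96x - 56


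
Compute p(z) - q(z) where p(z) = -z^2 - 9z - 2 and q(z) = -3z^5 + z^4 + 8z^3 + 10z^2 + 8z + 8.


Distribute the minus sign:
  (-z^2 - 9z - 2)
- (-3z^5 + z^4 + 8z^3 + 10z^2 + 8z + 8)
Negate second polynomial: 3z^5 - z^4 - 8z^3 - 10z^2 - 8z - 8
Add: 3z^5 - z^4 - 8z^3 - 11z^2 - 17z - 10


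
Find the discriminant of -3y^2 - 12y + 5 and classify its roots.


D = b^2 - 4ac = (-12)^2 - 4(-3)(5) = 144 + 60 = 204
Since D > 0: two distinct irrational roots


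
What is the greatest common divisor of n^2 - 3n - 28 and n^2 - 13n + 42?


Factor each:
  n^2 - 3n - 28 = (n - 7)(n + 4)
  n^2 - 13n + 42 = (n - 7)(n - 6)
Common monic factor: n - 7


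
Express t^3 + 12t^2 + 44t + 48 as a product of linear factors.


Try integer roots (divisors of 48). t=-4: p(-4)=0.
Divide out (t + 4): quotient is t^2 + 8t + 12.
Factor the quadratic: (t + 6)(t + 2)
Result: (t + 4)(t + 6)(t + 2)


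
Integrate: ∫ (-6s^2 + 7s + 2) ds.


Reverse power rule on each term:
  ∫ -6s^2 ds = -2s^3
  ∫ 7s ds = (7/2)s^2
  ∫ 2 ds = 2s
F(s) = -2s^3 + (7/2)s^2 + 2s + C


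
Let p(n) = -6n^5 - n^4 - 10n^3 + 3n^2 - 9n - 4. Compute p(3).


Using direct substitution:
  -6 * (3)^5 = -1458
  -1 * (3)^4 = -81
  -10 * (3)^3 = -270
  3 * (3)^2 = 27
  -9 * (3)^1 = -27
  constant: -4
Sum = -1458 - 81 - 270 + 27 - 27 - 4 = -1813


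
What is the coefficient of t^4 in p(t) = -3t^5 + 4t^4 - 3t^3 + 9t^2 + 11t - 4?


Read off the coefficient of t^4: 4


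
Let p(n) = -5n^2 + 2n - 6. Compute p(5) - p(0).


p(5) = -121
p(0) = -6
p(5) - p(0) = -121 + 6 = -115


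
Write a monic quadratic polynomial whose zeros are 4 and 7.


p(u) = (u - 4)(u - 7)
Expand: u^2 - 11u + 28


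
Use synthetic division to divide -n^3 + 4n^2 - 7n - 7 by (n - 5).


Synthetic division with c = 5. Coefficients: -1, 4, -7, -7
Bring down -1.
  -1 * 5 = -5; -5 + 4 = -1
  -1 * 5 = -5; -5 - 7 = -12
  -12 * 5 = -60; -60 - 7 = -67
Quotient: -n^2 - n - 12, Remainder: -67


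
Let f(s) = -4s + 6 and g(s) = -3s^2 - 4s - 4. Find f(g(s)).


Substitute g(s) into f:
f(g(s)) = -4*(-3s^2 - 4s - 4) + 6
Expand and combine: 12s^2 + 16s + 22


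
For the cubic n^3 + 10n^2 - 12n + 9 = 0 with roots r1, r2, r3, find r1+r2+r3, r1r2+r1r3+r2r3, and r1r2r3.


Monic cubic n^3+bn^2+cn+d=0: sum=-b, pairwise sum=c, product=-d.
b=10, c=-12, d=9
r1+r2+r3 = -10
r1r2+r1r3+r2r3 = -12
r1r2r3 = -9


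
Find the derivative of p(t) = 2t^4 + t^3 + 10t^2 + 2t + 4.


Apply the power rule term by term:
  d/dt(2t^4) = 8t^3
  d/dt(t^3) = 3t^2
  d/dt(10t^2) = 20t
  d/dt(2t) = 2
  d/dt(4) = 0
p'(t) = 8t^3 + 3t^2 + 20t + 2


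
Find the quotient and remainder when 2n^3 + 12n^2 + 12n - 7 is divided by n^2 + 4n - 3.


(2n^3 + 12n^2 + 12n - 7) / (n^2 + 4n - 3)
Step 1: 2n * (n^2 + 4n - 3) = 2n^3 + 8n^2 - 6n; subtract.
Step 2: 4 * (n^2 + 4n - 3) = 4n^2 + 16n - 12; subtract.
Quotient: 2n + 4, Remainder: 2n + 5


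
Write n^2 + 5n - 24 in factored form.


Roots satisfy r1 + r2 = -b/a = -5 and r1*r2 = c/a = -24.
So r1 = 3, r2 = -8.
n^2 + 5n - 24 = (n - r1)(n - r2) = (n - 3)(n + 8)


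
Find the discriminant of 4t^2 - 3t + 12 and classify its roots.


D = b^2 - 4ac = (-3)^2 - 4(4)(12) = 9 - 192 = -183
Since D < 0: two complex conjugate roots (no real roots)


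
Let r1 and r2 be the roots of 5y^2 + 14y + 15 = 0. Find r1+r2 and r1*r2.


For ay^2+by+c=0: sum = -b/a, product = c/a.
a=5, b=14, c=15
Sum = -(14)/5 = -14/5
Product = (15)/5 = 3


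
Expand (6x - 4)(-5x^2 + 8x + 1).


Distribute each term of the first polynomial:
  (6x)(-5x^2 + 8x + 1) = -30x^3 + 48x^2 + 6x
  (-4)(-5x^2 + 8x + 1) = 20x^2 - 32x - 4
Sum: -30x^3 + 68x^2 - 26x - 4


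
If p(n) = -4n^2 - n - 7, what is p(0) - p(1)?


p(0) = -7
p(1) = -12
p(0) - p(1) = -7 + 12 = 5


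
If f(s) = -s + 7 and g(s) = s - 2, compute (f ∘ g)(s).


Substitute g(s) into f:
f(g(s)) = -1*(s - 2) + 7
Expand and combine: -s + 9


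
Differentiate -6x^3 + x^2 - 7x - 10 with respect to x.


Apply the power rule term by term:
  d/dx(-6x^3) = -18x^2
  d/dx(x^2) = 2x
  d/dx(-7x) = -7
  d/dx(-10) = 0
p'(x) = -18x^2 + 2x - 7


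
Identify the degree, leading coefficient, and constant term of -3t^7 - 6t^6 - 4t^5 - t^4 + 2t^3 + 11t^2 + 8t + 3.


Highest power of t is 7, with coefficient -3. Constant term is 3.
Degree = 7, leading coefficient = -3, constant term = 3


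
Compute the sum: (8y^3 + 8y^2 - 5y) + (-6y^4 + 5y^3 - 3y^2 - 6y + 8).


Align terms by degree and add:
  8y^3 + 8y^2 - 5y
  -6y^4 + 5y^3 - 3y^2 - 6y + 8
= -6y^4 + 13y^3 + 5y^2 - 11y + 8


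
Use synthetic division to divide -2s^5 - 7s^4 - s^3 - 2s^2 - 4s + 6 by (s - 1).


Synthetic division with c = 1. Coefficients: -2, -7, -1, -2, -4, 6
Bring down -2.
  -2 * 1 = -2; -2 - 7 = -9
  -9 * 1 = -9; -9 - 1 = -10
  -10 * 1 = -10; -10 - 2 = -12
  -12 * 1 = -12; -12 - 4 = -16
  -16 * 1 = -16; -16 + 6 = -10
Quotient: -2s^4 - 9s^3 - 10s^2 - 12s - 16, Remainder: -10


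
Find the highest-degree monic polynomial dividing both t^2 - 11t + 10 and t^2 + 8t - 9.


Factor each:
  t^2 - 11t + 10 = (t - 1)(t - 10)
  t^2 + 8t - 9 = (t - 1)(t + 9)
Common monic factor: t - 1


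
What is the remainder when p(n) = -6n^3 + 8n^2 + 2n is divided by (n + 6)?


By the Remainder Theorem, the remainder equals p(-6):
  -6*(-6)^3 = 1296
  8*(-6)^2 = 288
  2*(-6)^1 = -12
  constant: 0
Sum: 1296 + 288 - 12 + 0 = 1572


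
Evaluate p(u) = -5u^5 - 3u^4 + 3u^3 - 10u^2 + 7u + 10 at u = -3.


Using direct substitution:
  -5 * (-3)^5 = 1215
  -3 * (-3)^4 = -243
  3 * (-3)^3 = -81
  -10 * (-3)^2 = -90
  7 * (-3)^1 = -21
  constant: 10
Sum = 1215 - 243 - 81 - 90 - 21 + 10 = 790


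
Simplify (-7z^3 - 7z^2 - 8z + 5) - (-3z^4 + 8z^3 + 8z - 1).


Distribute the minus sign:
  (-7z^3 - 7z^2 - 8z + 5)
- (-3z^4 + 8z^3 + 8z - 1)
Negate second polynomial: 3z^4 - 8z^3 - 8z + 1
Add: 3z^4 - 15z^3 - 7z^2 - 16z + 6


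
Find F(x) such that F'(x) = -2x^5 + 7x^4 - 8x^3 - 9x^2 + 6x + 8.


Reverse power rule on each term:
  ∫ -2x^5 dx = -(1/3)x^6
  ∫ 7x^4 dx = (7/5)x^5
  ∫ -8x^3 dx = -2x^4
  ∫ -9x^2 dx = -3x^3
  ∫ 6x dx = 3x^2
  ∫ 8 dx = 8x
F(x) = -(1/3)x^6 + (7/5)x^5 - 2x^4 - 3x^3 + 3x^2 + 8x + C


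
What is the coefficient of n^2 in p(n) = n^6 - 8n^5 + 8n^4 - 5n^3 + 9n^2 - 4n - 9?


Read off the coefficient of n^2: 9


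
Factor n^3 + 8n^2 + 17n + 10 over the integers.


Try integer roots (divisors of 10). n=-2: p(-2)=0.
Divide out (n + 2): quotient is n^2 + 6n + 5.
Factor the quadratic: (n + 1)(n + 5)
Result: (n + 2)(n + 1)(n + 5)


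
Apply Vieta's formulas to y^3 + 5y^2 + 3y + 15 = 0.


Monic cubic y^3+by^2+cy+d=0: sum=-b, pairwise sum=c, product=-d.
b=5, c=3, d=15
r1+r2+r3 = -5
r1r2+r1r3+r2r3 = 3
r1r2r3 = -15


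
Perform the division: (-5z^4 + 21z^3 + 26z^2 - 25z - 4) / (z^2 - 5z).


(-5z^4 + 21z^3 + 26z^2 - 25z - 4) / (z^2 - 5z)
Step 1: -5z^2 * (z^2 - 5z) = -5z^4 + 25z^3; subtract.
Step 2: -4z * (z^2 - 5z) = -4z^3 + 20z^2; subtract.
Step 3: 6 * (z^2 - 5z) = 6z^2 - 30z; subtract.
Quotient: -5z^2 - 4z + 6, Remainder: 5z - 4


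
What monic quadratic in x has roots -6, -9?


p(x) = (x + 6)(x + 9)
Expand: x^2 + 15x + 54


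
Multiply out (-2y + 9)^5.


Expand (-2y + 9)^5 by repeated multiplication:
  (-2y + 9)^2 = 4y^2 - 36y + 81
  (-2y + 9)^3 = -8y^3 + 108y^2 - 486y + 729
  (-2y + 9)^4 = 16y^4 - 288y^3 + 1944y^2 - 5832y + 6561
= -32y^5 + 720y^4 - 6480y^3 + 29160y^2 - 65610y + 59049


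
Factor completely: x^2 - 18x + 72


Roots satisfy r1 + r2 = -b/a = 18 and r1*r2 = c/a = 72.
So r1 = 12, r2 = 6.
x^2 - 18x + 72 = (x - r1)(x - r2) = (x - 12)(x - 6)


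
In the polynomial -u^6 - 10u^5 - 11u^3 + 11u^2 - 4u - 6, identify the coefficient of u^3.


Read off the coefficient of u^3: -11


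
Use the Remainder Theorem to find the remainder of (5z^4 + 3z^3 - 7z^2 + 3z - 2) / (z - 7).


By the Remainder Theorem, the remainder equals p(7):
  5*(7)^4 = 12005
  3*(7)^3 = 1029
  -7*(7)^2 = -343
  3*(7)^1 = 21
  constant: -2
Sum: 12005 + 1029 - 343 + 21 - 2 = 12710


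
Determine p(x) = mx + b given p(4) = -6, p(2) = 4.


p(x) = mx + b. Using p(4)=-6, p(2)=4:
m = (-6 - 4)/(4 - 2) = -10/2 = -5
b = -6 - m*(4) = -6 + 20 = 14
p(x) = -5x + 14


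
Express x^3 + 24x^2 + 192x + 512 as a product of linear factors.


Try integer roots (divisors of 512). x=-8: p(-8)=0.
Divide out (x + 8): quotient is x^2 + 16x + 64.
Factor the quadratic: (x + 8)(x + 8)
Result: (x + 8)(x + 8)(x + 8)


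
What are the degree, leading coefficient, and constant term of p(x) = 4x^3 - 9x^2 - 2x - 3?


Highest power of x is 3, with coefficient 4. Constant term is -3.
Degree = 3, leading coefficient = 4, constant term = -3


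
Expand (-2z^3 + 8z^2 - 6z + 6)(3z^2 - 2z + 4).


Distribute each term of the first polynomial:
  (-2z^3)(3z^2 - 2z + 4) = -6z^5 + 4z^4 - 8z^3
  (8z^2)(3z^2 - 2z + 4) = 24z^4 - 16z^3 + 32z^2
  (-6z)(3z^2 - 2z + 4) = -18z^3 + 12z^2 - 24z
  (6)(3z^2 - 2z + 4) = 18z^2 - 12z + 24
Sum: -6z^5 + 28z^4 - 42z^3 + 62z^2 - 36z + 24


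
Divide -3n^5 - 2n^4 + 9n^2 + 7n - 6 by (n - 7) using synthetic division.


Synthetic division with c = 7. Coefficients: -3, -2, 0, 9, 7, -6
Bring down -3.
  -3 * 7 = -21; -21 - 2 = -23
  -23 * 7 = -161; -161 + 0 = -161
  -161 * 7 = -1127; -1127 + 9 = -1118
  -1118 * 7 = -7826; -7826 + 7 = -7819
  -7819 * 7 = -54733; -54733 - 6 = -54739
Quotient: -3n^4 - 23n^3 - 161n^2 - 1118n - 7819, Remainder: -54739


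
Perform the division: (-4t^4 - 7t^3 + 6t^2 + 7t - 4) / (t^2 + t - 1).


(-4t^4 - 7t^3 + 6t^2 + 7t - 4) / (t^2 + t - 1)
Step 1: -4t^2 * (t^2 + t - 1) = -4t^4 - 4t^3 + 4t^2; subtract.
Step 2: -3t * (t^2 + t - 1) = -3t^3 - 3t^2 + 3t; subtract.
Step 3: 5 * (t^2 + t - 1) = 5t^2 + 5t - 5; subtract.
Quotient: -4t^2 - 3t + 5, Remainder: -t + 1


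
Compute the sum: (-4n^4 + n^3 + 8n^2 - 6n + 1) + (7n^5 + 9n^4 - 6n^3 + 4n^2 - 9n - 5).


Align terms by degree and add:
  -4n^4 + n^3 + 8n^2 - 6n + 1
+ 7n^5 + 9n^4 - 6n^3 + 4n^2 - 9n - 5
= 7n^5 + 5n^4 - 5n^3 + 12n^2 - 15n - 4


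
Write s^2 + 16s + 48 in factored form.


Roots satisfy r1 + r2 = -b/a = -16 and r1*r2 = c/a = 48.
So r1 = -12, r2 = -4.
s^2 + 16s + 48 = (s - r1)(s - r2) = (s + 12)(s + 4)


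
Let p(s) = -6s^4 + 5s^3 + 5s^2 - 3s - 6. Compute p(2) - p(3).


p(2) = -48
p(3) = -321
p(2) - p(3) = -48 + 321 = 273


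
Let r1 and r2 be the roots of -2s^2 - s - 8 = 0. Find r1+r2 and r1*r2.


For as^2+bs+c=0: sum = -b/a, product = c/a.
a=-2, b=-1, c=-8
Sum = -(-1)/-2 = -1/2
Product = (-8)/-2 = 4


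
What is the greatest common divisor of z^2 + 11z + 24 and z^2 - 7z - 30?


Factor each:
  z^2 + 11z + 24 = (z + 3)(z + 8)
  z^2 - 7z - 30 = (z + 3)(z - 10)
Common monic factor: z + 3
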